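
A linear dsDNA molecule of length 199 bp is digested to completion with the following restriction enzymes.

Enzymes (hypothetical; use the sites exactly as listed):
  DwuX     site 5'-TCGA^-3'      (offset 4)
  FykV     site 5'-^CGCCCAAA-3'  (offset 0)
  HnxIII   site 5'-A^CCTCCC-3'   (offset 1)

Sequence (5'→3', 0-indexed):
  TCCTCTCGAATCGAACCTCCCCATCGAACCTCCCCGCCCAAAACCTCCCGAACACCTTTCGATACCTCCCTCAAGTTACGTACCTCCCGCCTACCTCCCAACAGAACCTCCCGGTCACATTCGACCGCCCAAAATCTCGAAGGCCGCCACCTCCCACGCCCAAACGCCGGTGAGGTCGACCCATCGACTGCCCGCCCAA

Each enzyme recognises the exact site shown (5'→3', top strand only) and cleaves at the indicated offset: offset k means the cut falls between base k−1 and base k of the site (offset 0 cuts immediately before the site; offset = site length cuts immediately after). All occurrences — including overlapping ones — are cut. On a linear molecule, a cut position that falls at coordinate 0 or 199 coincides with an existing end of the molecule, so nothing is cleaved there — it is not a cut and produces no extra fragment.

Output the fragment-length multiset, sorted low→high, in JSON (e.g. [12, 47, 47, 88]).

[1,1,1,2,5,6,7,8,9,9,9,11,12,12,13,15,18,18,19,23]

Scan for sites:
  DwuX (TCGA, off=4): starts [5, 10, 23, 58, 120, 136, 175, 183] → cuts [9, 14, 27, 62, 124, 140, 179, 187]
  FykV (CGCCCAAA, off=0): starts [34, 125, 156] → cuts [34, 125, 156]
  HnxIII (ACCTCCC, off=1): starts [14, 27, 42, 63, 81, 92, 105, 148] → cuts [15, 28, 43, 64, 82, 93, 106, 149]

Pooled cuts: [9, 14, 15, 27, 28, 34, 43, 62, 64, 82, 93, 106, 124, 125, 140, 149, 156, 179, 187]

Fragments:
  [0,9): 9 bp
  [9,14): 5 bp
  [14,15): 1 bp
  [15,27): 12 bp
  [27,28): 1 bp
  [28,34): 6 bp
  [34,43): 9 bp
  [43,62): 19 bp
  [62,64): 2 bp
  [64,82): 18 bp
  [82,93): 11 bp
  [93,106): 13 bp
  [106,124): 18 bp
  [124,125): 1 bp
  [125,140): 15 bp
  [140,149): 9 bp
  [149,156): 7 bp
  [156,179): 23 bp
  [179,187): 8 bp
  [187,199): 12 bp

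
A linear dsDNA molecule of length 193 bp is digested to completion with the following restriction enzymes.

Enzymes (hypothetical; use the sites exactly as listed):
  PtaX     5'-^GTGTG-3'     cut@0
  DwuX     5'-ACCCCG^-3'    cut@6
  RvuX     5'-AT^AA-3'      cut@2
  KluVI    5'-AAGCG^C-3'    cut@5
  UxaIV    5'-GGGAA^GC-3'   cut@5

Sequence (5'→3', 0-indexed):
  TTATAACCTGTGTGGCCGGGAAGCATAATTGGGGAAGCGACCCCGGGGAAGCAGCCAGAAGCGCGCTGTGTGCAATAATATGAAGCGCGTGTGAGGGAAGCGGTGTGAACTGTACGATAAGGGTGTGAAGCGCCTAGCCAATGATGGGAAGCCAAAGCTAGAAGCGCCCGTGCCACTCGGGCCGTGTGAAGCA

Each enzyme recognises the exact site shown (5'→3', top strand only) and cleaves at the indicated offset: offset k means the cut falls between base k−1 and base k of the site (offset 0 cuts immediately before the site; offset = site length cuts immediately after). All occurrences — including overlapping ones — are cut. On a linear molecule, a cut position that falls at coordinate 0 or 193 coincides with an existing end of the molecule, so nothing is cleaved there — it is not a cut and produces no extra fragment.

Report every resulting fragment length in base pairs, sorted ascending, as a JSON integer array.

[1,3,4,4,4,4,5,5,9,9,10,10,10,11,11,13,13,16,16,17,18]

Site scan:
  PtaX GTGTG/0: at [9, 67, 88, 102, 122, 183] ⇒ [9, 67, 88, 102, 122, 183]
  DwuX ACCCCG/6: at [39] ⇒ [45]
  RvuX ATAA/2: at [2, 24, 74, 116] ⇒ [4, 26, 76, 118]
  KluVI AAGCGC/5: at [58, 82, 127, 161] ⇒ [63, 87, 132, 166]
  UxaIV GGGAAGC/5: at [17, 31, 45, 94, 145] ⇒ [22, 36, 50, 99, 150]

All cut coordinates (distinct, sorted): [4, 9, 22, 26, 36, 45, 50, 63, 67, 76, 87, 88, 99, 102, 118, 122, 132, 150, 166, 183]

Fragment lengths:
  [0,4): 4 bp
  [4,9): 5 bp
  [9,22): 13 bp
  [22,26): 4 bp
  [26,36): 10 bp
  [36,45): 9 bp
  [45,50): 5 bp
  [50,63): 13 bp
  [63,67): 4 bp
  [67,76): 9 bp
  [76,87): 11 bp
  [87,88): 1 bp
  [88,99): 11 bp
  [99,102): 3 bp
  [102,118): 16 bp
  [118,122): 4 bp
  [122,132): 10 bp
  [132,150): 18 bp
  [150,166): 16 bp
  [166,183): 17 bp
  [183,193): 10 bp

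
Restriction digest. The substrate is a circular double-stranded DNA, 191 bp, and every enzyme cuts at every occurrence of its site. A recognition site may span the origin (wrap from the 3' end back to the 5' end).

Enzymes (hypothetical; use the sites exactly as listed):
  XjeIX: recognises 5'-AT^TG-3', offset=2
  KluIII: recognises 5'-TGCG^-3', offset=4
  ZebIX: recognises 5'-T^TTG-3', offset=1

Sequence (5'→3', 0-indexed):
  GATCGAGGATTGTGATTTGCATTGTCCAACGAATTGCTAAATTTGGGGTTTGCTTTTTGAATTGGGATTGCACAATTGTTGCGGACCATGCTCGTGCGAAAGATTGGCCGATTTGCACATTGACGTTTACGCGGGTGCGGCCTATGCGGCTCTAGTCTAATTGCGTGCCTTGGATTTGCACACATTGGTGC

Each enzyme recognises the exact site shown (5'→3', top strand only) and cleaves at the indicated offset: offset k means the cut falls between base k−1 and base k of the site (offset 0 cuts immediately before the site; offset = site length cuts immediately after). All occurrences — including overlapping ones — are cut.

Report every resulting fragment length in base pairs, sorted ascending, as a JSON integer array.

Site scan:
  XjeIX ATTG/2: at [8, 20, 32, 60, 66, 74, 102, 118, 159, 183] ⇒ [10, 22, 34, 62, 68, 76, 104, 120, 161, 185]
  KluIII TGCG/4: at [79, 94, 135, 144, 161, 188] ⇒ [1, 83, 98, 139, 148, 165]
  ZebIX TTTG/1: at [15, 41, 48, 55, 111, 174] ⇒ [16, 42, 49, 56, 112, 175]

Pooled cuts: [1, 10, 16, 22, 34, 42, 49, 56, 62, 68, 76, 83, 98, 104, 112, 120, 139, 148, 161, 165, 175, 185]

Fragment lengths:
  1→10: 9 bp
  10→16: 6 bp
  16→22: 6 bp
  22→34: 12 bp
  34→42: 8 bp
  42→49: 7 bp
  49→56: 7 bp
  56→62: 6 bp
  62→68: 6 bp
  68→76: 8 bp
  76→83: 7 bp
  83→98: 15 bp
  98→104: 6 bp
  104→112: 8 bp
  112→120: 8 bp
  120→139: 19 bp
  139→148: 9 bp
  148→161: 13 bp
  161→165: 4 bp
  165→175: 10 bp
  175→185: 10 bp
  185→1 (wrap): 191-185+1 = 7 bp

[4,6,6,6,6,6,7,7,7,7,8,8,8,8,9,9,10,10,12,13,15,19]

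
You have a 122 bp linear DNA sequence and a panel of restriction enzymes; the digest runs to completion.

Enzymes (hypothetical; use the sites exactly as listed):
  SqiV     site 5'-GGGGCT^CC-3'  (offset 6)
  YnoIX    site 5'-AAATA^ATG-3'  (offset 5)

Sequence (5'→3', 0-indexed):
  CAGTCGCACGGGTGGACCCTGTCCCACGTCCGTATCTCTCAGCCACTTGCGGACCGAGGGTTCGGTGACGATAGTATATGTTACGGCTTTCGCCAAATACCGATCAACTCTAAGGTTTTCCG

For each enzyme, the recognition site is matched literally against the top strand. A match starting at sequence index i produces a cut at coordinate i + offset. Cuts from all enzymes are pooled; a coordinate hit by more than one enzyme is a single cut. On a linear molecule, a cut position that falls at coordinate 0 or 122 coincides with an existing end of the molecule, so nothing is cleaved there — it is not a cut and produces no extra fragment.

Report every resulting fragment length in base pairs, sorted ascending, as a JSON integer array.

Per-enzyme occurrences:
  SqiV (GGGGCTCC, off=6): no sites
  YnoIX (AAATAATG, off=5): no sites

All cut coordinates (distinct, sorted): ∅

Fragment lengths:
  no cuts → one linear fragment of 122 bp

[122]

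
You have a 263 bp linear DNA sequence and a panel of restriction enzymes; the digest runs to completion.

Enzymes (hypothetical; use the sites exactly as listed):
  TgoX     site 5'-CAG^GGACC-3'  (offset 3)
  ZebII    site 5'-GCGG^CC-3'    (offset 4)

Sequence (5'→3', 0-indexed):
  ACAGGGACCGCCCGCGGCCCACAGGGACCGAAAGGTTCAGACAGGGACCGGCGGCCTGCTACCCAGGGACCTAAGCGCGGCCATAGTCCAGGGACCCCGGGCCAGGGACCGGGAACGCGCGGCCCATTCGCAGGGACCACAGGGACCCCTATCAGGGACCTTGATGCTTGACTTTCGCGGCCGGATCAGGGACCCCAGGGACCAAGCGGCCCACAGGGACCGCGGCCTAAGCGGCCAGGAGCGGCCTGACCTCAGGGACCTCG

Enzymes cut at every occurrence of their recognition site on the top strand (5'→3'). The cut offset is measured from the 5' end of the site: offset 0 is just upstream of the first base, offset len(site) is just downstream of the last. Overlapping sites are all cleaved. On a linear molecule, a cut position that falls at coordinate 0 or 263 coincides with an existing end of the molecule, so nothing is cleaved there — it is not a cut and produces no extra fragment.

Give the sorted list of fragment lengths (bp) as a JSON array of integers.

[4,7,7,8,9,9,9,9,9,10,10,11,11,11,11,12,13,13,14,14,17,20,25]

Scan for sites:
  TgoX (CAGGGACC, off=3): starts [1, 21, 41, 63, 88, 102, 130, 139, 152, 186, 195, 213, 252] → cuts [4, 24, 44, 66, 91, 105, 133, 142, 155, 189, 198, 216, 255]
  ZebII (GCGGCC, off=4): starts [13, 50, 76, 118, 176, 205, 221, 230, 240] → cuts [17, 54, 80, 122, 180, 209, 225, 234, 244]

Pooled cuts: [4, 17, 24, 44, 54, 66, 80, 91, 105, 122, 133, 142, 155, 180, 189, 198, 209, 216, 225, 234, 244, 255]

Fragment lengths:
  [0,4): 4 bp
  [4,17): 13 bp
  [17,24): 7 bp
  [24,44): 20 bp
  [44,54): 10 bp
  [54,66): 12 bp
  [66,80): 14 bp
  [80,91): 11 bp
  [91,105): 14 bp
  [105,122): 17 bp
  [122,133): 11 bp
  [133,142): 9 bp
  [142,155): 13 bp
  [155,180): 25 bp
  [180,189): 9 bp
  [189,198): 9 bp
  [198,209): 11 bp
  [209,216): 7 bp
  [216,225): 9 bp
  [225,234): 9 bp
  [234,244): 10 bp
  [244,255): 11 bp
  [255,263): 8 bp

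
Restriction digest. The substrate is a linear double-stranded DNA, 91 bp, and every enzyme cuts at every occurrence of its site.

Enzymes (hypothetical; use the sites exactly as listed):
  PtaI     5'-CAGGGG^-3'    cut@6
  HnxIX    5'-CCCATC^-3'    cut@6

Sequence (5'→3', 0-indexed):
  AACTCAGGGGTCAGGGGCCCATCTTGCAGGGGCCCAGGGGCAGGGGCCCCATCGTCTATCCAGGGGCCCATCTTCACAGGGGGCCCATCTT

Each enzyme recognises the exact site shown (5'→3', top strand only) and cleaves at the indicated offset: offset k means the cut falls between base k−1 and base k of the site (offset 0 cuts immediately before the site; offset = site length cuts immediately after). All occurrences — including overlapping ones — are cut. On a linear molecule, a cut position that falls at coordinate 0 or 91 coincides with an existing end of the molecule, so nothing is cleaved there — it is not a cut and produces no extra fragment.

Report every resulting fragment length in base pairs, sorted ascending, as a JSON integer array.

Scan for sites:
  PtaI (CAGGGG, off=6): starts [4, 11, 26, 34, 40, 60, 76] → cuts [10, 17, 32, 40, 46, 66, 82]
  HnxIX (CCCATC, off=6): starts [17, 47, 66, 83] → cuts [23, 53, 72, 89]

Pooled cuts: [10, 17, 23, 32, 40, 46, 53, 66, 72, 82, 89]

Fragments:
  [0,10): 10 bp
  [10,17): 7 bp
  [17,23): 6 bp
  [23,32): 9 bp
  [32,40): 8 bp
  [40,46): 6 bp
  [46,53): 7 bp
  [53,66): 13 bp
  [66,72): 6 bp
  [72,82): 10 bp
  [82,89): 7 bp
  [89,91): 2 bp

[2,6,6,6,7,7,7,8,9,10,10,13]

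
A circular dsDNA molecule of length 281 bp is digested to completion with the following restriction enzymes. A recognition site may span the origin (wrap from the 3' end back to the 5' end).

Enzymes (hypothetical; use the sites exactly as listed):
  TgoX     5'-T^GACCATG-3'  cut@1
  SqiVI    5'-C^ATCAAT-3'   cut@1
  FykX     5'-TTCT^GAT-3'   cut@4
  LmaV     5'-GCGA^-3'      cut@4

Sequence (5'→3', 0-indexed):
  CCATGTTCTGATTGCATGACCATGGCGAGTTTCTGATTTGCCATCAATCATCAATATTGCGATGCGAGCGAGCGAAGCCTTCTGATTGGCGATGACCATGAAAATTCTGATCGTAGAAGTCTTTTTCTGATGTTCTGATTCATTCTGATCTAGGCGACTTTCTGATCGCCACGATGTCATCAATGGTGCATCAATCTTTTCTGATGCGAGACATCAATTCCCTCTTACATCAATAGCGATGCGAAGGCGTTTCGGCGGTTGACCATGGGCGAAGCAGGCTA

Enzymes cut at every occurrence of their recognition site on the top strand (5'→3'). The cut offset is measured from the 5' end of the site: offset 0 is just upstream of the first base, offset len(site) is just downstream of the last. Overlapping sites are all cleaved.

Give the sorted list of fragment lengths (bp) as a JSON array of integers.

Per-enzyme occurrences:
  TgoX (TGACCATG, off=1): starts [16, 92, 259] → cuts [17, 93, 260]
  SqiVI (CATCAAT, off=1): starts [41, 48, 177, 188, 211, 227] → cuts [42, 49, 178, 189, 212, 228]
  FykX (TTCTGAT, off=4): starts [5, 30, 79, 104, 124, 132, 142, 159, 198] → cuts [9, 34, 83, 108, 128, 136, 146, 163, 202]
  LmaV (GCGA, off=4): starts [24, 58, 63, 67, 71, 88, 153, 205, 235, 240, 268] → cuts [28, 62, 67, 71, 75, 92, 157, 209, 239, 244, 272]

Pooled cuts: [9, 17, 28, 34, 42, 49, 62, 67, 71, 75, 83, 92, 93, 108, 128, 136, 146, 157, 163, 178, 189, 202, 209, 212, 228, 239, 244, 260, 272]

Fragments:
  9→17: 8 bp
  17→28: 11 bp
  28→34: 6 bp
  34→42: 8 bp
  42→49: 7 bp
  49→62: 13 bp
  62→67: 5 bp
  67→71: 4 bp
  71→75: 4 bp
  75→83: 8 bp
  83→92: 9 bp
  92→93: 1 bp
  93→108: 15 bp
  108→128: 20 bp
  128→136: 8 bp
  136→146: 10 bp
  146→157: 11 bp
  157→163: 6 bp
  163→178: 15 bp
  178→189: 11 bp
  189→202: 13 bp
  202→209: 7 bp
  209→212: 3 bp
  212→228: 16 bp
  228→239: 11 bp
  239→244: 5 bp
  244→260: 16 bp
  260→272: 12 bp
  272→9 (wrap): 281-272+9 = 18 bp

[1,3,4,4,5,5,6,6,7,7,8,8,8,8,9,10,11,11,11,11,12,13,13,15,15,16,16,18,20]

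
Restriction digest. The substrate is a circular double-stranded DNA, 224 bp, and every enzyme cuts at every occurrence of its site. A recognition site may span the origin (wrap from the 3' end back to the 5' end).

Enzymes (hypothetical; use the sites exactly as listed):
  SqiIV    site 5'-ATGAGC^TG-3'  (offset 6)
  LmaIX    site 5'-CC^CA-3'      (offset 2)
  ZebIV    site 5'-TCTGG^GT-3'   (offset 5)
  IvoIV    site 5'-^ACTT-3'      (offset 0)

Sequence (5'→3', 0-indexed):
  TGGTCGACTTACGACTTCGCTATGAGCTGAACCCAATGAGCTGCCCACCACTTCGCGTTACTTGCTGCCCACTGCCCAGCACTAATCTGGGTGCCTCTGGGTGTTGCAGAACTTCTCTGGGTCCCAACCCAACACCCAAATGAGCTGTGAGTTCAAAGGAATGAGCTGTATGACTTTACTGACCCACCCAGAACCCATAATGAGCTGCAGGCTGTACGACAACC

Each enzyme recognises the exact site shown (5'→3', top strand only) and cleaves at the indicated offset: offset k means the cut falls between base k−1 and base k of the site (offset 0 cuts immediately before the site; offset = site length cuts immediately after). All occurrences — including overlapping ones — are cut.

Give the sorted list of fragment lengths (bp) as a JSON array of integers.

[4,4,4,4,5,6,6,7,7,7,7,8,9,10,10,10,10,10,10,12,14,14,21,25]

Per-enzyme occurrences:
  SqiIV ATGAGCTG/6: at [21, 35, 139, 160, 199] ⇒ [27, 41, 145, 166, 205]
  LmaIX CCCA/2: at [31, 43, 67, 74, 122, 127, 134, 182, 186, 193] ⇒ [33, 45, 69, 76, 124, 129, 136, 184, 188, 195]
  ZebIV TCTGGGT/5: at [85, 95, 115] ⇒ [90, 100, 120]
  IvoIV ACTT/0: at [6, 13, 49, 59, 110, 172] ⇒ [6, 13, 49, 59, 110, 172]

All cut coordinates (distinct, sorted): [6, 13, 27, 33, 41, 45, 49, 59, 69, 76, 90, 100, 110, 120, 124, 129, 136, 145, 166, 172, 184, 188, 195, 205]

Fragments:
  6→13: 7 bp
  13→27: 14 bp
  27→33: 6 bp
  33→41: 8 bp
  41→45: 4 bp
  45→49: 4 bp
  49→59: 10 bp
  59→69: 10 bp
  69→76: 7 bp
  76→90: 14 bp
  90→100: 10 bp
  100→110: 10 bp
  110→120: 10 bp
  120→124: 4 bp
  124→129: 5 bp
  129→136: 7 bp
  136→145: 9 bp
  145→166: 21 bp
  166→172: 6 bp
  172→184: 12 bp
  184→188: 4 bp
  188→195: 7 bp
  195→205: 10 bp
  205→6 (wrap): 224-205+6 = 25 bp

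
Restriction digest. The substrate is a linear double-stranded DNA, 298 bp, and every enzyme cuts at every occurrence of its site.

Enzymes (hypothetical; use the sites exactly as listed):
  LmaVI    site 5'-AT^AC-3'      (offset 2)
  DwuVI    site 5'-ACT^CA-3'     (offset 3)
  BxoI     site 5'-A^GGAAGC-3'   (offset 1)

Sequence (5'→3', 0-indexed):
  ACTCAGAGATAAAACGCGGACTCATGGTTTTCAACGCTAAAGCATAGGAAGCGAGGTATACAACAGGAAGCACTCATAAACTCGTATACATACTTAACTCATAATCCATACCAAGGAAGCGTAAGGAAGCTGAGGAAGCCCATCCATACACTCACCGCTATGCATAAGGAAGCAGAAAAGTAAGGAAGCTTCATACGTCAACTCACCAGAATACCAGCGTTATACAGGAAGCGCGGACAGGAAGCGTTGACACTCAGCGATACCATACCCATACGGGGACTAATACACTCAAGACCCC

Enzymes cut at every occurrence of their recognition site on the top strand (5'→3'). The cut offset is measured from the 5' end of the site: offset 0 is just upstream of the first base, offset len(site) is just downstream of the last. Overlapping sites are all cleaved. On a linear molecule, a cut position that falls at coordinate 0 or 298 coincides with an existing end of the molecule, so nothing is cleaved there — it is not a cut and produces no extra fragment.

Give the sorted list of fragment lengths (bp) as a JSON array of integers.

Per-enzyme occurrences:
  LmaVI ATAC/2: at [57, 85, 89, 107, 145, 192, 210, 221, 259, 264, 270, 282] ⇒ [59, 87, 91, 109, 147, 194, 212, 223, 261, 266, 272, 284]
  DwuVI ACTCA/3: at [0, 19, 71, 96, 149, 200, 251, 286] ⇒ [3, 22, 74, 99, 152, 203, 254, 289]
  BxoI AGGAAGC/1: at [45, 64, 113, 123, 132, 166, 182, 225, 238] ⇒ [46, 65, 114, 124, 133, 167, 183, 226, 239]

All cut coordinates (distinct, sorted): [3, 22, 46, 59, 65, 74, 87, 91, 99, 109, 114, 124, 133, 147, 152, 167, 183, 194, 203, 212, 223, 226, 239, 254, 261, 266, 272, 284, 289]

Fragments:
  [0,3): 3 bp
  [3,22): 19 bp
  [22,46): 24 bp
  [46,59): 13 bp
  [59,65): 6 bp
  [65,74): 9 bp
  [74,87): 13 bp
  [87,91): 4 bp
  [91,99): 8 bp
  [99,109): 10 bp
  [109,114): 5 bp
  [114,124): 10 bp
  [124,133): 9 bp
  [133,147): 14 bp
  [147,152): 5 bp
  [152,167): 15 bp
  [167,183): 16 bp
  [183,194): 11 bp
  [194,203): 9 bp
  [203,212): 9 bp
  [212,223): 11 bp
  [223,226): 3 bp
  [226,239): 13 bp
  [239,254): 15 bp
  [254,261): 7 bp
  [261,266): 5 bp
  [266,272): 6 bp
  [272,284): 12 bp
  [284,289): 5 bp
  [289,298): 9 bp

[3,3,4,5,5,5,5,6,6,7,8,9,9,9,9,9,10,10,11,11,12,13,13,13,14,15,15,16,19,24]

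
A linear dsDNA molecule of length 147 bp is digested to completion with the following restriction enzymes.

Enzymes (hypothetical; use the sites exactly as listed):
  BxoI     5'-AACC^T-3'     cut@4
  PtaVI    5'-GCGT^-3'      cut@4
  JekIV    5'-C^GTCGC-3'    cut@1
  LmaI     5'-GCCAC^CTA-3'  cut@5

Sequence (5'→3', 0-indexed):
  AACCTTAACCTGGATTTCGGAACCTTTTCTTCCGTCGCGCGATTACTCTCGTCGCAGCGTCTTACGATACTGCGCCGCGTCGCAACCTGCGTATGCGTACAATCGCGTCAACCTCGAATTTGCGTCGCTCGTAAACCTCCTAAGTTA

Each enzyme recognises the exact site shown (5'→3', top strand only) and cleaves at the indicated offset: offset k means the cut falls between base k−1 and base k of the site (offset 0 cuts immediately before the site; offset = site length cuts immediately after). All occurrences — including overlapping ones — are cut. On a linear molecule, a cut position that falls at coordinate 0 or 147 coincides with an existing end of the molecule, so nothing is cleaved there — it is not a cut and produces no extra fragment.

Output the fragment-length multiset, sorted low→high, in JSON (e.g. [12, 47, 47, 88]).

[2,2,4,5,5,6,6,7,9,10,10,10,10,12,14,17,18]

Site scan:
  BxoI (AACCT, off=4): starts [0, 6, 20, 83, 109, 133] → cuts [4, 10, 24, 87, 113, 137]
  PtaVI (GCGT, off=4): starts [56, 76, 88, 94, 104, 121] → cuts [60, 80, 92, 98, 108, 125]
  JekIV (CGTCGC, off=1): starts [32, 49, 77, 122] → cuts [33, 50, 78, 123]
  LmaI (GCCACCTA, off=5): no sites

Pooled cuts: [4, 10, 24, 33, 50, 60, 78, 80, 87, 92, 98, 108, 113, 123, 125, 137]

Fragments:
  [0,4): 4 bp
  [4,10): 6 bp
  [10,24): 14 bp
  [24,33): 9 bp
  [33,50): 17 bp
  [50,60): 10 bp
  [60,78): 18 bp
  [78,80): 2 bp
  [80,87): 7 bp
  [87,92): 5 bp
  [92,98): 6 bp
  [98,108): 10 bp
  [108,113): 5 bp
  [113,123): 10 bp
  [123,125): 2 bp
  [125,137): 12 bp
  [137,147): 10 bp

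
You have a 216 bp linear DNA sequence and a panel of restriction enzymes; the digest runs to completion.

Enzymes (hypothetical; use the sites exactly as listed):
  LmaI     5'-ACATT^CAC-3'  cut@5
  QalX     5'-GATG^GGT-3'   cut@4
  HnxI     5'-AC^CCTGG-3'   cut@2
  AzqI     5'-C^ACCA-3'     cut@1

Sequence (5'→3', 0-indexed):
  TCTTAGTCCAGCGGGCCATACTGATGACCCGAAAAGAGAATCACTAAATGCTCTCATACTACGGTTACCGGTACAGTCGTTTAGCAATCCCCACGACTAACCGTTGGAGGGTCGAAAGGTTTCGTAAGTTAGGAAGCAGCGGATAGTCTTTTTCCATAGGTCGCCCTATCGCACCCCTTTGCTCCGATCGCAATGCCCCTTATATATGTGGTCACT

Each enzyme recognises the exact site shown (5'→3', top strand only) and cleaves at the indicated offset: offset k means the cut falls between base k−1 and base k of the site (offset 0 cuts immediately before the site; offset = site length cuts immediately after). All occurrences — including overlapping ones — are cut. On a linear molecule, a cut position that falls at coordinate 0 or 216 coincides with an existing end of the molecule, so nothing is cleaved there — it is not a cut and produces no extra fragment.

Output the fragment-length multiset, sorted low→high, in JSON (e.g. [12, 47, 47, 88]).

[216]

Per-enzyme occurrences:
  LmaI (ACATTCAC, off=5): no sites
  QalX (GATGGGT, off=4): no sites
  HnxI (ACCCTGG, off=2): no sites
  AzqI (CACCA, off=1): no sites

All cut coordinates (distinct, sorted): ∅

Fragments:
  no cuts → one linear fragment of 216 bp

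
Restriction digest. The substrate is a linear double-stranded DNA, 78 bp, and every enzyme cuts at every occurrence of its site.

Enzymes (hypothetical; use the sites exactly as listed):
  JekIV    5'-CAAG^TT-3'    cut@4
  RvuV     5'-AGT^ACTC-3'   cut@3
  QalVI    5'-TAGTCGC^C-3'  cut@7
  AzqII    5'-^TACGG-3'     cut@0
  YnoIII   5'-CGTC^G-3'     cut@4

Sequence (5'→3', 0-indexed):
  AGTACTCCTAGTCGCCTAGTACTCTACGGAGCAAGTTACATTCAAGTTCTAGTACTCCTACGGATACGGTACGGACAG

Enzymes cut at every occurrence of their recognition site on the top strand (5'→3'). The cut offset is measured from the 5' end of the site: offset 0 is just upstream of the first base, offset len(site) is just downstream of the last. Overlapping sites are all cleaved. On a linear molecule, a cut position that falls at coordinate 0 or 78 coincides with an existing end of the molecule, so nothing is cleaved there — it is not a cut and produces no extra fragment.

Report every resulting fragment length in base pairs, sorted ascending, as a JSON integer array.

Site scan:
  JekIV (CAAGTT, off=4): starts [31, 42] → cuts [35, 46]
  RvuV (AGTACTC, off=3): starts [0, 17, 50] → cuts [3, 20, 53]
  QalVI (TAGTCGCC, off=7): starts [8] → cuts [15]
  AzqII (TACGG, off=0): starts [24, 58, 64, 69] → cuts [24, 58, 64, 69]
  YnoIII (CGTCG, off=4): no sites

Pooled cuts: [3, 15, 20, 24, 35, 46, 53, 58, 64, 69]

Fragments:
  [0,3): 3 bp
  [3,15): 12 bp
  [15,20): 5 bp
  [20,24): 4 bp
  [24,35): 11 bp
  [35,46): 11 bp
  [46,53): 7 bp
  [53,58): 5 bp
  [58,64): 6 bp
  [64,69): 5 bp
  [69,78): 9 bp

[3,4,5,5,5,6,7,9,11,11,12]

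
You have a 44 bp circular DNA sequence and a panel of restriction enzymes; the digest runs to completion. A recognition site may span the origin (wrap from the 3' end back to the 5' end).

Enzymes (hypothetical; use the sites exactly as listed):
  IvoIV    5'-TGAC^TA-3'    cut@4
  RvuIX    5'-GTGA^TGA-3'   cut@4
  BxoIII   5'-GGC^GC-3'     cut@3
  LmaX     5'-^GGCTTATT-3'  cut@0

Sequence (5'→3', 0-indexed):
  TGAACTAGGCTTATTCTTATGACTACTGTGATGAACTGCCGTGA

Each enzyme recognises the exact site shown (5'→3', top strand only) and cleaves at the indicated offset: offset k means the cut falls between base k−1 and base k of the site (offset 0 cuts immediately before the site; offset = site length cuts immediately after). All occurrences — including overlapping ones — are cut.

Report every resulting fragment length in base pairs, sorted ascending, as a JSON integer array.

[7,8,13,16]

Scan for sites:
  IvoIV (TGACTA, off=4): starts [19] → cuts [23]
  RvuIX (GTGATGA, off=4): starts [27, 40] → cuts [0, 31]
  BxoIII (GGCGC, off=3): no sites
  LmaX (GGCTTATT, off=0): starts [7] → cuts [7]

All cut coordinates (distinct, sorted): [0, 7, 23, 31]

Fragment lengths:
  0→7: 7 bp
  7→23: 16 bp
  23→31: 8 bp
  31→0 (wrap): 44-31+0 = 13 bp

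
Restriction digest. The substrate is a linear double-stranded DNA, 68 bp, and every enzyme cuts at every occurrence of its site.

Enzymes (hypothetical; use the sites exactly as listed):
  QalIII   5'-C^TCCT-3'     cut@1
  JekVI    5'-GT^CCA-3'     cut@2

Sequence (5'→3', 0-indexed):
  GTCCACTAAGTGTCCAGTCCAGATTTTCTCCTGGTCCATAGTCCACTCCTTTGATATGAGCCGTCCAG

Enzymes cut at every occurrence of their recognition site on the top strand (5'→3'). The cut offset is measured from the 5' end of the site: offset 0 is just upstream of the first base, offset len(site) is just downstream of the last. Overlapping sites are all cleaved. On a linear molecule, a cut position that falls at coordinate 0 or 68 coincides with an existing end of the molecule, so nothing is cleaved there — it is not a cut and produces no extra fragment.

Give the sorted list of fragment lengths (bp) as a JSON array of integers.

Scan for sites:
  QalIII (CTCCT, off=1): starts [27, 45] → cuts [28, 46]
  JekVI (GTCCA, off=2): starts [0, 11, 16, 33, 40, 62] → cuts [2, 13, 18, 35, 42, 64]

Pooled cuts: [2, 13, 18, 28, 35, 42, 46, 64]

Fragment lengths:
  [0,2): 2 bp
  [2,13): 11 bp
  [13,18): 5 bp
  [18,28): 10 bp
  [28,35): 7 bp
  [35,42): 7 bp
  [42,46): 4 bp
  [46,64): 18 bp
  [64,68): 4 bp

[2,4,4,5,7,7,10,11,18]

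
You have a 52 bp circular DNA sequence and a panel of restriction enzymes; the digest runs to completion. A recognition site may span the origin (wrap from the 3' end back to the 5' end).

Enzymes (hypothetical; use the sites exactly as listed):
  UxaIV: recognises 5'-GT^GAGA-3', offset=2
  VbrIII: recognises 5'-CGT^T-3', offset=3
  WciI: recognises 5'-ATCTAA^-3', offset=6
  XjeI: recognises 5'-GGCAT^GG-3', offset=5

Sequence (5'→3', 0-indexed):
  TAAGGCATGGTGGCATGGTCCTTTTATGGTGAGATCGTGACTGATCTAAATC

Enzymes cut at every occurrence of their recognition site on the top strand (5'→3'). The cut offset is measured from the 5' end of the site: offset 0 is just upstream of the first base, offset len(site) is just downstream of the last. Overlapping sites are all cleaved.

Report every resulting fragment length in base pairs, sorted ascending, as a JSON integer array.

Scan for sites:
  UxaIV GTGAGA/2: at [28] ⇒ [30]
  VbrIII (CGTT, off=3): no sites
  WciI ATCTAA/6: at [43, 49] ⇒ [3, 49]
  XjeI GGCATGG/5: at [3, 11] ⇒ [8, 16]

All cut coordinates (distinct, sorted): [3, 8, 16, 30, 49]

Fragments:
  3→8: 5 bp
  8→16: 8 bp
  16→30: 14 bp
  30→49: 19 bp
  49→3 (wrap): 52-49+3 = 6 bp

[5,6,8,14,19]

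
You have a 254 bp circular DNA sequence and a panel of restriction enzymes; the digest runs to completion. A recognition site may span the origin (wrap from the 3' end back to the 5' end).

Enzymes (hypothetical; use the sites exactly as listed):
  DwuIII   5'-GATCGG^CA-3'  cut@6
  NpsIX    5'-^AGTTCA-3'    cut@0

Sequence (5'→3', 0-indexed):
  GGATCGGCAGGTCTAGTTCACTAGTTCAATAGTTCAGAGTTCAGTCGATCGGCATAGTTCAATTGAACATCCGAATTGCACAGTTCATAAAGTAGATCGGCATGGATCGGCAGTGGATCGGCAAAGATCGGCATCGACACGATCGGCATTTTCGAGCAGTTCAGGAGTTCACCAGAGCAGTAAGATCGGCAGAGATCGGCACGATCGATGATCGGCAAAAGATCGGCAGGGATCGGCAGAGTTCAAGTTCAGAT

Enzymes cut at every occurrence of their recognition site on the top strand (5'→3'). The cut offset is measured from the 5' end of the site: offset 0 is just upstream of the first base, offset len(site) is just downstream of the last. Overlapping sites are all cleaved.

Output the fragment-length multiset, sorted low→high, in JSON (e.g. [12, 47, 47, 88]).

Site scan:
  DwuIII GATCGGCA/6: at [1, 46, 94, 104, 115, 125, 140, 183, 193, 209, 220, 230] ⇒ [7, 52, 100, 110, 121, 131, 146, 189, 199, 215, 226, 236]
  NpsIX AGTTCA/0: at [14, 22, 30, 37, 55, 81, 157, 165, 239, 245] ⇒ [14, 22, 30, 37, 55, 81, 157, 165, 239, 245]

Pooled cuts: [7, 14, 22, 30, 37, 52, 55, 81, 100, 110, 121, 131, 146, 157, 165, 189, 199, 215, 226, 236, 239, 245]

Fragments:
  7→14: 7 bp
  14→22: 8 bp
  22→30: 8 bp
  30→37: 7 bp
  37→52: 15 bp
  52→55: 3 bp
  55→81: 26 bp
  81→100: 19 bp
  100→110: 10 bp
  110→121: 11 bp
  121→131: 10 bp
  131→146: 15 bp
  146→157: 11 bp
  157→165: 8 bp
  165→189: 24 bp
  189→199: 10 bp
  199→215: 16 bp
  215→226: 11 bp
  226→236: 10 bp
  236→239: 3 bp
  239→245: 6 bp
  245→7 (wrap): 254-245+7 = 16 bp

[3,3,6,7,7,8,8,8,10,10,10,10,11,11,11,15,15,16,16,19,24,26]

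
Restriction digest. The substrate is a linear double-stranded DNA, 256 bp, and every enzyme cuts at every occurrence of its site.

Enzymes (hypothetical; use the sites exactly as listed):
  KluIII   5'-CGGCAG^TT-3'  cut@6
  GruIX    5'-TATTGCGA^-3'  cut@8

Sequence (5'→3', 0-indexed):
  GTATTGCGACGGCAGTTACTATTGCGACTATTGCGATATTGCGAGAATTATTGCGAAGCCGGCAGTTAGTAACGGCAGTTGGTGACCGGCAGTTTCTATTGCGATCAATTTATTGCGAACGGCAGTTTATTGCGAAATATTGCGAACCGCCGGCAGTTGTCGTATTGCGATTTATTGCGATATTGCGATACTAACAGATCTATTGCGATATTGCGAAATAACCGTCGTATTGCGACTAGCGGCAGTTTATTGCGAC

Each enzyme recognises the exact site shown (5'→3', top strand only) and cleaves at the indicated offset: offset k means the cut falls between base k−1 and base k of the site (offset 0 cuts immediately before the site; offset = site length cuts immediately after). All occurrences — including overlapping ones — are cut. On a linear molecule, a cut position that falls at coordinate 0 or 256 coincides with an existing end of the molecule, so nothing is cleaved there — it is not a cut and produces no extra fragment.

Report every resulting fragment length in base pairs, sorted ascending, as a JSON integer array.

Scan for sites:
  KluIII (CGGCAGTT, off=6): starts [9, 59, 72, 86, 119, 150, 239] → cuts [15, 65, 78, 92, 125, 156, 245]
  GruIX (TATTGCGA, off=8): starts [1, 19, 28, 36, 48, 96, 110, 127, 137, 162, 172, 180, 200, 208, 227, 247] → cuts [9, 27, 36, 44, 56, 104, 118, 135, 145, 170, 180, 188, 208, 216, 235, 255]

Pooled cuts: [9, 15, 27, 36, 44, 56, 65, 78, 92, 104, 118, 125, 135, 145, 156, 170, 180, 188, 208, 216, 235, 245, 255]

Fragments:
  [0,9): 9 bp
  [9,15): 6 bp
  [15,27): 12 bp
  [27,36): 9 bp
  [36,44): 8 bp
  [44,56): 12 bp
  [56,65): 9 bp
  [65,78): 13 bp
  [78,92): 14 bp
  [92,104): 12 bp
  [104,118): 14 bp
  [118,125): 7 bp
  [125,135): 10 bp
  [135,145): 10 bp
  [145,156): 11 bp
  [156,170): 14 bp
  [170,180): 10 bp
  [180,188): 8 bp
  [188,208): 20 bp
  [208,216): 8 bp
  [216,235): 19 bp
  [235,245): 10 bp
  [245,255): 10 bp
  [255,256): 1 bp

[1,6,7,8,8,8,9,9,9,10,10,10,10,10,11,12,12,12,13,14,14,14,19,20]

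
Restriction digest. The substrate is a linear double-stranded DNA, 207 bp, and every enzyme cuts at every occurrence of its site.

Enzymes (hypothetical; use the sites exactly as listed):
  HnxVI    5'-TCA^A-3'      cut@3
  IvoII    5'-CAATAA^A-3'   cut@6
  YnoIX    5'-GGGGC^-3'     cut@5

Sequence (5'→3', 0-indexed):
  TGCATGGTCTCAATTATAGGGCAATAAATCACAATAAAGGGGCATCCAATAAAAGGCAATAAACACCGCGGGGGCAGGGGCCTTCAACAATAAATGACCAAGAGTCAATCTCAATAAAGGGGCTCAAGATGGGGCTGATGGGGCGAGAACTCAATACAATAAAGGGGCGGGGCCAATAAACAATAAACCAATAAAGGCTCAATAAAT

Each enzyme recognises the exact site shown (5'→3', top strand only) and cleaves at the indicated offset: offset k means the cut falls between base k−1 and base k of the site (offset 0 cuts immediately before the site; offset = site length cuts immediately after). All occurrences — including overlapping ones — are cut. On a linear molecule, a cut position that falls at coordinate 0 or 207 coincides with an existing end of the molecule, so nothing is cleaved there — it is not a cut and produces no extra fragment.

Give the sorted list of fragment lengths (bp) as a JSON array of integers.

Per-enzyme occurrences:
  HnxVI (TCAA, off=3): starts [9, 83, 104, 110, 123, 150, 198] → cuts [12, 86, 107, 113, 126, 153, 201]
  IvoII (CAATAAA, off=6): starts [21, 31, 46, 56, 87, 111, 156, 173, 180, 188, 199] → cuts [27, 37, 52, 62, 93, 117, 162, 179, 186, 194, 205]
  YnoIX (GGGGC, off=5): starts [38, 70, 76, 118, 130, 139, 163, 168] → cuts [43, 75, 81, 123, 135, 144, 168, 173]

All cut coordinates (distinct, sorted): [12, 27, 37, 43, 52, 62, 75, 81, 86, 93, 107, 113, 117, 123, 126, 135, 144, 153, 162, 168, 173, 179, 186, 194, 201, 205]

Fragment lengths:
  [0,12): 12 bp
  [12,27): 15 bp
  [27,37): 10 bp
  [37,43): 6 bp
  [43,52): 9 bp
  [52,62): 10 bp
  [62,75): 13 bp
  [75,81): 6 bp
  [81,86): 5 bp
  [86,93): 7 bp
  [93,107): 14 bp
  [107,113): 6 bp
  [113,117): 4 bp
  [117,123): 6 bp
  [123,126): 3 bp
  [126,135): 9 bp
  [135,144): 9 bp
  [144,153): 9 bp
  [153,162): 9 bp
  [162,168): 6 bp
  [168,173): 5 bp
  [173,179): 6 bp
  [179,186): 7 bp
  [186,194): 8 bp
  [194,201): 7 bp
  [201,205): 4 bp
  [205,207): 2 bp

[2,3,4,4,5,5,6,6,6,6,6,6,7,7,7,8,9,9,9,9,9,10,10,12,13,14,15]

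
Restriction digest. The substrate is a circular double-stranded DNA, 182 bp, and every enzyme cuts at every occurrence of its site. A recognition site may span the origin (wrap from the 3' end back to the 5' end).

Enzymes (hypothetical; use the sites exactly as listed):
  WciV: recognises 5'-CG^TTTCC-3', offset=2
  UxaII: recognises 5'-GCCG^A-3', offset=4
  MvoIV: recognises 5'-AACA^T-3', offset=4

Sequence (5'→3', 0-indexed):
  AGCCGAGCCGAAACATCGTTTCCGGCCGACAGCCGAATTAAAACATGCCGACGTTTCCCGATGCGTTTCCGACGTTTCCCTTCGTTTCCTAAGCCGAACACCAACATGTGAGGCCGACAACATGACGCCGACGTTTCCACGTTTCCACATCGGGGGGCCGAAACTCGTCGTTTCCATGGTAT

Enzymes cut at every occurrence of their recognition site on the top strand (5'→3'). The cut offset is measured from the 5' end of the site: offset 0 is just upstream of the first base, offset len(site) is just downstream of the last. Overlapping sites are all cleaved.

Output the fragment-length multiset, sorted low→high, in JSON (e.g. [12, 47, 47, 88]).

[3,3,3,5,5,5,6,7,8,8,9,10,10,10,10,10,10,12,12,17,19]

Site scan:
  WciV (CGTTTCC, off=2): starts [16, 51, 63, 72, 82, 131, 139, 168] → cuts [18, 53, 65, 74, 84, 133, 141, 170]
  UxaII (GCCGA, off=4): starts [1, 6, 24, 31, 46, 92, 112, 126, 156] → cuts [5, 10, 28, 35, 50, 96, 116, 130, 160]
  MvoIV (AACAT, off=4): starts [11, 41, 102, 118] → cuts [15, 45, 106, 122]

Pooled cuts: [5, 10, 15, 18, 28, 35, 45, 50, 53, 65, 74, 84, 96, 106, 116, 122, 130, 133, 141, 160, 170]

Fragment lengths:
  5→10: 5 bp
  10→15: 5 bp
  15→18: 3 bp
  18→28: 10 bp
  28→35: 7 bp
  35→45: 10 bp
  45→50: 5 bp
  50→53: 3 bp
  53→65: 12 bp
  65→74: 9 bp
  74→84: 10 bp
  84→96: 12 bp
  96→106: 10 bp
  106→116: 10 bp
  116→122: 6 bp
  122→130: 8 bp
  130→133: 3 bp
  133→141: 8 bp
  141→160: 19 bp
  160→170: 10 bp
  170→5 (wrap): 182-170+5 = 17 bp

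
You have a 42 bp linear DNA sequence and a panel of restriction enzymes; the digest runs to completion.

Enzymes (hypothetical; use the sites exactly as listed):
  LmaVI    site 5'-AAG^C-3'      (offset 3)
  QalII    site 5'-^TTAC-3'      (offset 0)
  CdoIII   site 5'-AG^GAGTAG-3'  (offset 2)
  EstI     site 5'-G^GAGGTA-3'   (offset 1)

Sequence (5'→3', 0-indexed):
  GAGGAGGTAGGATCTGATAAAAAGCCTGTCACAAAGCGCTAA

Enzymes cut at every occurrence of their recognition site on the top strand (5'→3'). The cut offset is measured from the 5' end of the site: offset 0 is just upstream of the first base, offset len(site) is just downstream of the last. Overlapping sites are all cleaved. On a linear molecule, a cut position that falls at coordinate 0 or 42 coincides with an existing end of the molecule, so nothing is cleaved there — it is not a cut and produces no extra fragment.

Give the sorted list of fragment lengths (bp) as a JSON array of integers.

Scan for sites:
  LmaVI (AAGC, off=3): starts [21, 33] → cuts [24, 36]
  QalII (TTAC, off=0): no sites
  CdoIII (AGGAGTAG, off=2): no sites
  EstI (GGAGGTA, off=1): starts [2] → cuts [3]

Pooled cuts: [3, 24, 36]

Fragment lengths:
  [0,3): 3 bp
  [3,24): 21 bp
  [24,36): 12 bp
  [36,42): 6 bp

[3,6,12,21]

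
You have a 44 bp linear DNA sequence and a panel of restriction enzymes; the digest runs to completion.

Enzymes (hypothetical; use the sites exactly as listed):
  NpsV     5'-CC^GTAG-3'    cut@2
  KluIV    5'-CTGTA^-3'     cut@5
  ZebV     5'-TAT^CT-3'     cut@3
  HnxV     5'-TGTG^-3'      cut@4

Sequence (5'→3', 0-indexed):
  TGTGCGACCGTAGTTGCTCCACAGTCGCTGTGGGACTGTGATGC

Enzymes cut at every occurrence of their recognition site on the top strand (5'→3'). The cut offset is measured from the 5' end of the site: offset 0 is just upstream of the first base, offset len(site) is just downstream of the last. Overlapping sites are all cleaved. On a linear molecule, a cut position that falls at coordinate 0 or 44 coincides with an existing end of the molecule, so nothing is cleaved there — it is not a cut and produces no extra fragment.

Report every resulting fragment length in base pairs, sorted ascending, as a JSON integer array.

[4,4,5,8,23]

Per-enzyme occurrences:
  NpsV (CCGTAG, off=2): starts [7] → cuts [9]
  KluIV (CTGTA, off=5): no sites
  ZebV (TATCT, off=3): no sites
  HnxV (TGTG, off=4): starts [0, 28, 36] → cuts [4, 32, 40]

Pooled cuts: [4, 9, 32, 40]

Fragments:
  [0,4): 4 bp
  [4,9): 5 bp
  [9,32): 23 bp
  [32,40): 8 bp
  [40,44): 4 bp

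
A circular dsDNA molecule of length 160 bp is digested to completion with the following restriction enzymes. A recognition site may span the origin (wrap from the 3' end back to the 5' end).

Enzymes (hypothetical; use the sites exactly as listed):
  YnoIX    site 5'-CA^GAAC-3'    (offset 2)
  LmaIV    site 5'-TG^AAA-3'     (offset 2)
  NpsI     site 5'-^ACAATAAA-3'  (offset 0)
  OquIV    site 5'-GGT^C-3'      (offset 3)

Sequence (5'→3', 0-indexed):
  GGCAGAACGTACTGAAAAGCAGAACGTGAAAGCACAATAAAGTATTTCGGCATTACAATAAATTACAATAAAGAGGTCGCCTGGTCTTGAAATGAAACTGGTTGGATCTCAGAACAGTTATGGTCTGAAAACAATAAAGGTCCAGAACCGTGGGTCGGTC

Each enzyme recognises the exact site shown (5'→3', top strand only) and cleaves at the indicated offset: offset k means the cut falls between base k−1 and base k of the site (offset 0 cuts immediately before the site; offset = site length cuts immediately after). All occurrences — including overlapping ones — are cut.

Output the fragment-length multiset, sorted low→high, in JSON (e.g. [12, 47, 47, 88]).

[3,3,3,4,4,5,5,5,7,7,8,10,10,11,11,13,13,17,21]

Scan for sites:
  YnoIX CAGAAC/2: at [2, 19, 109, 142] ⇒ [4, 21, 111, 144]
  LmaIV TGAAA/2: at [12, 26, 87, 92, 125] ⇒ [14, 28, 89, 94, 127]
  NpsI ACAATAAA/0: at [33, 54, 64, 130] ⇒ [33, 54, 64, 130]
  OquIV GGTC/3: at [74, 82, 121, 138, 152, 156] ⇒ [77, 85, 124, 141, 155, 159]

All cut coordinates (distinct, sorted): [4, 14, 21, 28, 33, 54, 64, 77, 85, 89, 94, 111, 124, 127, 130, 141, 144, 155, 159]

Fragments:
  4→14: 10 bp
  14→21: 7 bp
  21→28: 7 bp
  28→33: 5 bp
  33→54: 21 bp
  54→64: 10 bp
  64→77: 13 bp
  77→85: 8 bp
  85→89: 4 bp
  89→94: 5 bp
  94→111: 17 bp
  111→124: 13 bp
  124→127: 3 bp
  127→130: 3 bp
  130→141: 11 bp
  141→144: 3 bp
  144→155: 11 bp
  155→159: 4 bp
  159→4 (wrap): 160-159+4 = 5 bp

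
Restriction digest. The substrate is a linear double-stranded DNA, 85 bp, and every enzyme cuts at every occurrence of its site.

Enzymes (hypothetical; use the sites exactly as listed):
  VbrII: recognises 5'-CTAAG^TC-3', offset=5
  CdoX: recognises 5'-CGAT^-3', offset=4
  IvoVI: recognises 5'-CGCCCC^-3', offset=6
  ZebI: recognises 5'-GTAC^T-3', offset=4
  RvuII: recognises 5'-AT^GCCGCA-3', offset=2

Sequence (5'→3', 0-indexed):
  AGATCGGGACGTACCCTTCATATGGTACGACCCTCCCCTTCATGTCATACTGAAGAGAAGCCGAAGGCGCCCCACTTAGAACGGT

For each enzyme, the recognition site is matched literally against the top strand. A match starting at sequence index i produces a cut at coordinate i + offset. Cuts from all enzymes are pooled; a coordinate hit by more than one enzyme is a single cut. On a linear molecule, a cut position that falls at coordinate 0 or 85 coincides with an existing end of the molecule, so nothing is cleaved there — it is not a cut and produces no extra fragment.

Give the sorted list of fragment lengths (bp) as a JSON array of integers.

[12,73]

Site scan:
  VbrII (CTAAGTC, off=5): no sites
  CdoX (CGAT, off=4): no sites
  IvoVI (CGCCCC, off=6): starts [67] → cuts [73]
  ZebI (GTACT, off=4): no sites
  RvuII (ATGCCGCA, off=2): no sites

All cut coordinates (distinct, sorted): [73]

Fragments:
  [0,73): 73 bp
  [73,85): 12 bp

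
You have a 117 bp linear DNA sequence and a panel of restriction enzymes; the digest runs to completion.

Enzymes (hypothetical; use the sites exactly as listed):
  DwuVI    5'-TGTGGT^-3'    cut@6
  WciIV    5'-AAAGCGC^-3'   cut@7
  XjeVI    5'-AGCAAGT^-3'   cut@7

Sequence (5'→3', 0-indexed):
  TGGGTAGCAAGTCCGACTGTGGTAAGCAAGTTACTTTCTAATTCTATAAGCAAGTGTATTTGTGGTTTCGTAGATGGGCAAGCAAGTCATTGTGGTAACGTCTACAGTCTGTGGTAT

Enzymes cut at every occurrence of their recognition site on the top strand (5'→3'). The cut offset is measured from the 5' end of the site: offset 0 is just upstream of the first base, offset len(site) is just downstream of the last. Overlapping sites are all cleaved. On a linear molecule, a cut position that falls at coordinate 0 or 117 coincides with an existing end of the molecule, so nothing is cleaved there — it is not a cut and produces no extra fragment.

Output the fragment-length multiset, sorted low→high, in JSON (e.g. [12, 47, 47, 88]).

Per-enzyme occurrences:
  DwuVI TGTGGT/6: at [17, 60, 90, 109] ⇒ [23, 66, 96, 115]
  WciIV (AAAGCGC, off=7): no sites
  XjeVI AGCAAGT/7: at [5, 24, 48, 80] ⇒ [12, 31, 55, 87]

All cut coordinates (distinct, sorted): [12, 23, 31, 55, 66, 87, 96, 115]

Fragments:
  [0,12): 12 bp
  [12,23): 11 bp
  [23,31): 8 bp
  [31,55): 24 bp
  [55,66): 11 bp
  [66,87): 21 bp
  [87,96): 9 bp
  [96,115): 19 bp
  [115,117): 2 bp

[2,8,9,11,11,12,19,21,24]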